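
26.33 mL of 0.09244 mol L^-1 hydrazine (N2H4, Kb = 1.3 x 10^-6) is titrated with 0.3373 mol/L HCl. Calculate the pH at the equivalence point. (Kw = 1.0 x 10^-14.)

n(N2H4) = 0.09244 x 0.02633 = 0.002434 mol; V(HCl) at equivalence = 0.002434/0.3373 = 0.007216 L.
At equivalence the base is fully converted to N2H5+; total volume = 0.03355 L, so [N2H5+] = 0.002434/0.03355 = 0.07256 M.
Ka(N2H5+) = Kw/Kb = 1.0e-14 / 1.3 x 10^-6 = 7.69e-9.
[H^+] = sqrt(Ka x [N2H5+]) = sqrt(7.69e-9 x 0.07256) = 2.36e-5 M.
pH = -log(2.36e-5) = 4.63.

4.63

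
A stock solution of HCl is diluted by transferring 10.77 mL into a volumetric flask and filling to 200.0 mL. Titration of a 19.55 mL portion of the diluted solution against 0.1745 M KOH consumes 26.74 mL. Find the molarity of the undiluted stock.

4.43 M

n(KOH) = 0.1745 x 0.02674 = 0.004666 mol.
n(HCl) in the aliquot = 0.004666 mol.
[diluted HCl] = 0.004666 / 0.01955 = 0.2387 M.
Dilution factor = 200.0/10.77 = 18.57, so [stock] = 0.2387 x 18.57 = 4.43 M.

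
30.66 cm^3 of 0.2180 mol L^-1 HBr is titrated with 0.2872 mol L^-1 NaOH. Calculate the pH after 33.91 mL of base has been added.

n(acid) = 0.2180 x 0.03066 = 0.006684 mol; n(NaOH) added = 0.2872 x 0.03391 = 0.009739 mol.
Base is in excess by 0.009739 - 0.006684 = 0.003055 mol in a total volume of 0.06457 L.
[OH^-] = 0.003055/0.06457 = 0.04731 M, so pOH = 1.33 and pH = 14.00 - 1.33 = 12.67.

12.67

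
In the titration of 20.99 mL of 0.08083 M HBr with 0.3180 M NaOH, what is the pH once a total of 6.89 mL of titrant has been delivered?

n(acid) = 0.08083 x 0.02099 = 0.001697 mol; n(NaOH) added = 0.3180 x 0.006890 = 0.002191 mol.
Base is in excess by 0.002191 - 0.001697 = 0.0004944 mol in a total volume of 0.02788 L.
[OH^-] = 0.0004944/0.02788 = 0.01773 M, so pOH = 1.75 and pH = 14.00 - 1.75 = 12.25.

12.25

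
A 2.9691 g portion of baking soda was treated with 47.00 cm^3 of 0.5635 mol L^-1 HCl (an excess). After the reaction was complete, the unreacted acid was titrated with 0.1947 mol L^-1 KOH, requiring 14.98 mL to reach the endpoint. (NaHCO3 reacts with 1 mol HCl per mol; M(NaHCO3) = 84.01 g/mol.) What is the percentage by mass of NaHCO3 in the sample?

Total n(HCl) added = 0.5635 x 0.04700 = 0.02648 mol.
n(KOH) used = 0.1947 x 0.01498 = 0.002917 mol, which equals the excess n(HCl).
So n(HCl) consumed by the sample = 0.02648 - 0.002917 = 0.02357 mol.
n(NaHCO3) = 0.02357 / 1 = 0.02357 mol.
mass NaHCO3 = 0.02357 x 84.01 = 1.980 g, so %NaHCO3 = 1.980/2.9691 x 100 = 66.7%.

66.7%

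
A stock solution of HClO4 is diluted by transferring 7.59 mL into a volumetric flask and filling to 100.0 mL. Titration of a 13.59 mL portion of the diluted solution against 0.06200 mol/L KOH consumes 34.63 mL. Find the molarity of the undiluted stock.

n(KOH) = 0.06200 x 0.03463 = 0.002147 mol.
n(HClO4) in the aliquot = 0.002147 mol.
[diluted HClO4] = 0.002147 / 0.01359 = 0.1580 M.
Dilution factor = 100.0/7.590 = 13.18, so [stock] = 0.1580 x 13.18 = 2.08 M.

2.08 M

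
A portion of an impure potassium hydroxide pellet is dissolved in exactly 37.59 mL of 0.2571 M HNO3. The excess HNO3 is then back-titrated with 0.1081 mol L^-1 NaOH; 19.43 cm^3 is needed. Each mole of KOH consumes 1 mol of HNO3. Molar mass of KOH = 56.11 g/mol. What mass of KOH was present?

0.424 g

Total n(HNO3) added = 0.2571 x 0.03759 = 0.009664 mol.
n(NaOH) used = 0.1081 x 0.01943 = 0.002100 mol, which equals the excess n(HNO3).
So n(HNO3) consumed by the sample = 0.009664 - 0.002100 = 0.007564 mol.
n(KOH) = 0.007564 / 1 = 0.007564 mol.
mass = 0.007564 mol x 56.11 g/mol = 0.424 g.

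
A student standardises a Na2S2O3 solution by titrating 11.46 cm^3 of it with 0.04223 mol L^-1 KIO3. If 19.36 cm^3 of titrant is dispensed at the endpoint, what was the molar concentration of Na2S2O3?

0.428 M

n(KIO3) = 0.04223 x 0.01936 = 0.0008176 mol.
From the balanced equation, 1 mol KIO3 reacts with 6 mol Na2S2O3, so n(Na2S2O3) = 0.0008176 x 6/1 = 0.004905 mol.
[Na2S2O3] = 0.004905 / 0.01146 L = 0.428 M.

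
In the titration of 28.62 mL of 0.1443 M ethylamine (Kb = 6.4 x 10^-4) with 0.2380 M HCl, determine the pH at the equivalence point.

n(C2H5NH2) = 0.1443 x 0.02862 = 0.004130 mol; V(HCl) at equivalence = 0.004130/0.2380 = 0.01735 L.
At equivalence the base is fully converted to C2H5NH3+; total volume = 0.04597 L, so [C2H5NH3+] = 0.004130/0.04597 = 0.08983 M.
Ka(C2H5NH3+) = Kw/Kb = 1.0e-14 / 6.4 x 10^-4 = 1.56e-11.
[H^+] = sqrt(Ka x [C2H5NH3+]) = sqrt(1.56e-11 x 0.08983) = 1.18e-6 M.
pH = -log(1.18e-6) = 5.93.

5.93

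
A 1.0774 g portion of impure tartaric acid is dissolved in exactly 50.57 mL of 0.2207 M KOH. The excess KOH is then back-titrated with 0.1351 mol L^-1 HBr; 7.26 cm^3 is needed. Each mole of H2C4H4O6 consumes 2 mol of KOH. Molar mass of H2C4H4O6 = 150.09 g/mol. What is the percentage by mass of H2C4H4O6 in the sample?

Total n(KOH) added = 0.2207 x 0.05057 = 0.01116 mol.
n(HBr) used = 0.1351 x 0.007260 = 0.0009808 mol, which equals the excess n(KOH).
So n(KOH) consumed by the sample = 0.01116 - 0.0009808 = 0.01018 mol.
n(H2C4H4O6) = 0.01018 / 2 = 0.005090 mol.
mass H2C4H4O6 = 0.005090 x 150.09 = 0.7640 g, so %H2C4H4O6 = 0.7640/1.0774 x 100 = 70.9%.

70.9%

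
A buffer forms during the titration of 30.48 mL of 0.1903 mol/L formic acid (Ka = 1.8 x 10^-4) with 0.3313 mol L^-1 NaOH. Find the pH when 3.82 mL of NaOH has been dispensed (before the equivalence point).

Initial n(HCOOH) = 0.1903 x 0.03048 = 0.005800 mol.
n(NaOH) added = 0.3313 x 0.003820 = 0.001266 mol, converting that many moles of HCOOH to HCOO-.
Remaining n(HCOOH) = 0.004535 mol; n(HCOO-) = 0.001266 mol.
By Henderson-Hasselbalch, pH = pKa + log([A^-]/[HA]) = 3.74 + log(0.001266/0.004535) = 3.74 + (-0.55) = 3.19.

3.19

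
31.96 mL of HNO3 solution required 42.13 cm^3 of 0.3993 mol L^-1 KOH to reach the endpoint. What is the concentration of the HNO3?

n(KOH) delivered = 0.3993 x 0.04213 = 0.01682 mol.
For a 1:1 reaction, n(HNO3) = 0.01682 mol.
[HNO3] = 0.01682 mol / 0.03196 L = 0.526 M.

0.526 M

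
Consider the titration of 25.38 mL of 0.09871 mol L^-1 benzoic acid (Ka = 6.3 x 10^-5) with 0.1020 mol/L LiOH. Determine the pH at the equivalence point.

n(C6H5COOH) = 0.09871 x 0.02538 = 0.002505 mol; V(LiOH) at equivalence = 0.002505/0.1020 = 0.02456 L.
At equivalence all the acid is converted to C6H5COO-; total volume = 0.02538 + 0.02456 = 0.04994 L, so [C6H5COO-] = 0.002505/0.04994 = 0.05016 M.
Kb = Kw/Ka = 1.0e-14 / 6.3 x 10^-5 = 1.59e-10.
[OH^-] = sqrt(Kb x [C6H5COO-]) = sqrt(1.59e-10 x 0.05016) = 2.82e-6 M.
pOH = 5.55, so pH = 14.00 - 5.55 = 8.45.

8.45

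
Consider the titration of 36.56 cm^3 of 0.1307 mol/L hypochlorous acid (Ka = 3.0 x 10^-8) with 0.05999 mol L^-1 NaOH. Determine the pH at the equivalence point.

n(HClO) = 0.1307 x 0.03656 = 0.004778 mol; V(NaOH) at equivalence = 0.004778/0.05999 = 0.07965 L.
At equivalence all the acid is converted to ClO-; total volume = 0.03656 + 0.07965 = 0.1162 L, so [ClO-] = 0.004778/0.1162 = 0.04112 M.
Kb = Kw/Ka = 1.0e-14 / 3.0 x 10^-8 = 3.33e-7.
[OH^-] = sqrt(Kb x [ClO-]) = sqrt(3.33e-7 x 0.04112) = 0.000117 M.
pOH = 3.93, so pH = 14.00 - 3.93 = 10.07.

10.07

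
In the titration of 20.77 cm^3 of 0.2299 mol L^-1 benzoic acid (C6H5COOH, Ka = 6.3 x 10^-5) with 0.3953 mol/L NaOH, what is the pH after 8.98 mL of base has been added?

4.66

Initial n(C6H5COOH) = 0.2299 x 0.02077 = 0.004775 mol.
n(NaOH) added = 0.3953 x 0.008980 = 0.003550 mol, converting that many moles of C6H5COOH to C6H5COO-.
Remaining n(C6H5COOH) = 0.001225 mol; n(C6H5COO-) = 0.003550 mol.
By Henderson-Hasselbalch, pH = pKa + log([A^-]/[HA]) = 4.20 + log(0.003550/0.001225) = 4.20 + (+0.46) = 4.66.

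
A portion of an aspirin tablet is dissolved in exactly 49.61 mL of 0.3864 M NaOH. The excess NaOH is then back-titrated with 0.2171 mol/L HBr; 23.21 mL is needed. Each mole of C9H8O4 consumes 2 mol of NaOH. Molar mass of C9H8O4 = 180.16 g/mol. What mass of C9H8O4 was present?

1.27 g

Total n(NaOH) added = 0.3864 x 0.04961 = 0.01917 mol.
n(HBr) used = 0.2171 x 0.02321 = 0.005039 mol, which equals the excess n(NaOH).
So n(NaOH) consumed by the sample = 0.01917 - 0.005039 = 0.01413 mol.
n(C9H8O4) = 0.01413 / 2 = 0.007065 mol.
mass = 0.007065 mol x 180.16 g/mol = 1.27 g.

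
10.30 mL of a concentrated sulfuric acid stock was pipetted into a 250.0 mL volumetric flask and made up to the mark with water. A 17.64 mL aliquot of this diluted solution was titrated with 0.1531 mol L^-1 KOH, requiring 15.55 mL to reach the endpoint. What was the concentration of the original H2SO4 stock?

n(KOH) = 0.1531 x 0.01555 = 0.002381 mol.
n(H2SO4) in the aliquot = 0.002381 x 1/2 = 0.001190 mol.
[diluted H2SO4] = 0.001190 / 0.01764 = 0.06748 M.
Dilution factor = 250.0/10.30 = 24.27, so [stock] = 0.06748 x 24.27 = 1.64 M.

1.64 M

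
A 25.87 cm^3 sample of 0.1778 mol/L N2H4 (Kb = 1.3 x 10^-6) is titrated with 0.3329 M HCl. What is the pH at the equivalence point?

4.52

n(N2H4) = 0.1778 x 0.02587 = 0.004600 mol; V(HCl) at equivalence = 0.004600/0.3329 = 0.01382 L.
At equivalence the base is fully converted to N2H5+; total volume = 0.03969 L, so [N2H5+] = 0.004600/0.03969 = 0.1159 M.
Ka(N2H5+) = Kw/Kb = 1.0e-14 / 1.3 x 10^-6 = 7.69e-9.
[H^+] = sqrt(Ka x [N2H5+]) = sqrt(7.69e-9 x 0.1159) = 2.99e-5 M.
pH = -log(2.99e-5) = 4.52.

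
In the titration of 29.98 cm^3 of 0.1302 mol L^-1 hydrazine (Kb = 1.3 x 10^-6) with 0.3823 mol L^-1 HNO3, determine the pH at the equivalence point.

4.56

n(N2H4) = 0.1302 x 0.02998 = 0.003903 mol; V(HNO3) at equivalence = 0.003903/0.3823 = 0.01021 L.
At equivalence the base is fully converted to N2H5+; total volume = 0.04019 L, so [N2H5+] = 0.003903/0.04019 = 0.09712 M.
Ka(N2H5+) = Kw/Kb = 1.0e-14 / 1.3 x 10^-6 = 7.69e-9.
[H^+] = sqrt(Ka x [N2H5+]) = sqrt(7.69e-9 x 0.09712) = 2.73e-5 M.
pH = -log(2.73e-5) = 4.56.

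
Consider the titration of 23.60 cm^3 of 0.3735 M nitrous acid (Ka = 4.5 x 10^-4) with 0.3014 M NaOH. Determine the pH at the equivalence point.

8.28

n(HNO2) = 0.3735 x 0.02360 = 0.008815 mol; V(NaOH) at equivalence = 0.008815/0.3014 = 0.02925 L.
At equivalence all the acid is converted to NO2-; total volume = 0.02360 + 0.02925 = 0.05285 L, so [NO2-] = 0.008815/0.05285 = 0.1668 M.
Kb = Kw/Ka = 1.0e-14 / 4.5 x 10^-4 = 2.22e-11.
[OH^-] = sqrt(Kb x [NO2-]) = sqrt(2.22e-11 x 0.1668) = 1.93e-6 M.
pOH = 5.72, so pH = 14.00 - 5.72 = 8.28.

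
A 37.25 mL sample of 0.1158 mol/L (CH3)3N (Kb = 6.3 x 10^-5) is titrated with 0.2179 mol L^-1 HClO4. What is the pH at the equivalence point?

5.46

n((CH3)3N) = 0.1158 x 0.03725 = 0.004314 mol; V(HClO4) at equivalence = 0.004314/0.2179 = 0.01980 L.
At equivalence the base is fully converted to (CH3)3NH+; total volume = 0.05705 L, so [(CH3)3NH+] = 0.004314/0.05705 = 0.07562 M.
Ka((CH3)3NH+) = Kw/Kb = 1.0e-14 / 6.3 x 10^-5 = 1.59e-10.
[H^+] = sqrt(Ka x [(CH3)3NH+]) = sqrt(1.59e-10 x 0.07562) = 3.46e-6 M.
pH = -log(3.46e-6) = 5.46.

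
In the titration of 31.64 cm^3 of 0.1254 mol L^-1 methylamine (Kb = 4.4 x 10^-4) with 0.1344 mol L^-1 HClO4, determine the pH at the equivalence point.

5.92

n(CH3NH2) = 0.1254 x 0.03164 = 0.003968 mol; V(HClO4) at equivalence = 0.003968/0.1344 = 0.02952 L.
At equivalence the base is fully converted to CH3NH3+; total volume = 0.06116 L, so [CH3NH3+] = 0.003968/0.06116 = 0.06487 M.
Ka(CH3NH3+) = Kw/Kb = 1.0e-14 / 4.4 x 10^-4 = 2.27e-11.
[H^+] = sqrt(Ka x [CH3NH3+]) = sqrt(2.27e-11 x 0.06487) = 1.21e-6 M.
pH = -log(1.21e-6) = 5.92.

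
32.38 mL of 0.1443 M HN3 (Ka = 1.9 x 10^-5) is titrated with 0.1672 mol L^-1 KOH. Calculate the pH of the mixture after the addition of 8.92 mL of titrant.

Initial n(HN3) = 0.1443 x 0.03238 = 0.004672 mol.
n(KOH) added = 0.1672 x 0.008920 = 0.001491 mol, converting that many moles of HN3 to N3-.
Remaining n(HN3) = 0.003181 mol; n(N3-) = 0.001491 mol.
By Henderson-Hasselbalch, pH = pKa + log([A^-]/[HA]) = 4.72 + log(0.001491/0.003181) = 4.72 + (-0.33) = 4.39.

4.39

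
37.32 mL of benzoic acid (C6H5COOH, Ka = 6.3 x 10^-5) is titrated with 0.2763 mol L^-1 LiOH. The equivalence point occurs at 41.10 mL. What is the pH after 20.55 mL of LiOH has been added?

20.55 mL is exactly half the equivalence volume (41.10/2), i.e. the half-equivalence point.
There, n(HA) = n(A^-), so pH = pKa = -log(6.3 x 10^-5) = 4.20.

4.20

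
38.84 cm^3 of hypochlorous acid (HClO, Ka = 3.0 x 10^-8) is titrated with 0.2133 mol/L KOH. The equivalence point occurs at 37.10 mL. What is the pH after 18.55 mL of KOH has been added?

18.55 mL is exactly half the equivalence volume (37.10/2), i.e. the half-equivalence point.
There, n(HA) = n(A^-), so pH = pKa = -log(3.0 x 10^-8) = 7.52.

7.52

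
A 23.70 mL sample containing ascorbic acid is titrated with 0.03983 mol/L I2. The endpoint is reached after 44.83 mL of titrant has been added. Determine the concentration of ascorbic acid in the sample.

0.0753 M

n(I2) = 0.03983 x 0.04483 = 0.001786 mol.
From the balanced equation, 1 mol I2 reacts with 1 mol ascorbic acid, so n(ascorbic acid) = 0.001786 x 1/1 = 0.001786 mol.
[ascorbic acid] = 0.001786 / 0.02370 L = 0.0753 M.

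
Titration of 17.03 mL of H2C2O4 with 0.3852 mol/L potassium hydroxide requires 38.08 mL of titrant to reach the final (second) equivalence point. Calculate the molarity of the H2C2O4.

n(KOH) = 0.3852 x 0.03808 = 0.01467 mol.
At the final (second) equivalence point, 2 mol OH^- react per mol H2C2O4, so n(H2C2O4) = 0.01467 / 2 = 0.007334 mol.
[H2C2O4] = 0.007334 / 0.01703 L = 0.431 M.

0.431 M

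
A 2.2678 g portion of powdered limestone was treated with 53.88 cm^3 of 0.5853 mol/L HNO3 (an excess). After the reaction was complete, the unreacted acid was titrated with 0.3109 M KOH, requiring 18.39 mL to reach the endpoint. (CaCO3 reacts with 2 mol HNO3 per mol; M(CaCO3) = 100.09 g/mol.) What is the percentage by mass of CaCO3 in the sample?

Total n(HNO3) added = 0.5853 x 0.05388 = 0.03154 mol.
n(KOH) used = 0.3109 x 0.01839 = 0.005717 mol, which equals the excess n(HNO3).
So n(HNO3) consumed by the sample = 0.03154 - 0.005717 = 0.02582 mol.
n(CaCO3) = 0.02582 / 2 = 0.01291 mol.
mass CaCO3 = 0.01291 x 100.09 = 1.292 g, so %CaCO3 = 1.292/2.2678 x 100 = 57.0%.

57.0%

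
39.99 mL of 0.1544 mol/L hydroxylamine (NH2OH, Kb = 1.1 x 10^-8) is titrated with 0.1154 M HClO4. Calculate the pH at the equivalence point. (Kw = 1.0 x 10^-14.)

3.61

n(NH2OH) = 0.1544 x 0.03999 = 0.006174 mol; V(HClO4) at equivalence = 0.006174/0.1154 = 0.05350 L.
At equivalence the base is fully converted to NH3OH+; total volume = 0.09349 L, so [NH3OH+] = 0.006174/0.09349 = 0.06604 M.
Ka(NH3OH+) = Kw/Kb = 1.0e-14 / 1.1 x 10^-8 = 9.09e-7.
[H^+] = sqrt(Ka x [NH3OH+]) = sqrt(9.09e-7 x 0.06604) = 0.000245 M.
pH = -log(0.000245) = 3.61.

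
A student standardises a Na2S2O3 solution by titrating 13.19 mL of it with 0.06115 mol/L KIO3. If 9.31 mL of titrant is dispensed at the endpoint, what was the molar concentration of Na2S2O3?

0.259 M

n(KIO3) = 0.06115 x 0.009310 = 0.0005693 mol.
From the balanced equation, 1 mol KIO3 reacts with 6 mol Na2S2O3, so n(Na2S2O3) = 0.0005693 x 6/1 = 0.003416 mol.
[Na2S2O3] = 0.003416 / 0.01319 L = 0.259 M.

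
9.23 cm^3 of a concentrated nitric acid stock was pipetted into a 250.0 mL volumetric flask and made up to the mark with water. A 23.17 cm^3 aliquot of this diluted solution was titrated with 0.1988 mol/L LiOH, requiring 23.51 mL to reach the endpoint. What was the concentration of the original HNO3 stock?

5.46 M

n(LiOH) = 0.1988 x 0.02351 = 0.004674 mol.
n(HNO3) in the aliquot = 0.004674 mol.
[diluted HNO3] = 0.004674 / 0.02317 = 0.2017 M.
Dilution factor = 250.0/9.230 = 27.09, so [stock] = 0.2017 x 27.09 = 5.46 M.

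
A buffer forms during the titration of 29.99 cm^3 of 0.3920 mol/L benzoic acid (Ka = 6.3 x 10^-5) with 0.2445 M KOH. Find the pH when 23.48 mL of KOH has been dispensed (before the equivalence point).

Initial n(C6H5COOH) = 0.3920 x 0.02999 = 0.01176 mol.
n(KOH) added = 0.2445 x 0.02348 = 0.005741 mol, converting that many moles of C6H5COOH to C6H5COO-.
Remaining n(C6H5COOH) = 0.006015 mol; n(C6H5COO-) = 0.005741 mol.
By Henderson-Hasselbalch, pH = pKa + log([A^-]/[HA]) = 4.20 + log(0.005741/0.006015) = 4.20 + (-0.02) = 4.18.

4.18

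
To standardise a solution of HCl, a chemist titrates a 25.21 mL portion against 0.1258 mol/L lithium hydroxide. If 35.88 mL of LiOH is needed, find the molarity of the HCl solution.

n(LiOH) delivered = 0.1258 x 0.03588 = 0.004514 mol.
For a 1:1 reaction, n(HCl) = 0.004514 mol.
[HCl] = 0.004514 mol / 0.02521 L = 0.179 M.

0.179 M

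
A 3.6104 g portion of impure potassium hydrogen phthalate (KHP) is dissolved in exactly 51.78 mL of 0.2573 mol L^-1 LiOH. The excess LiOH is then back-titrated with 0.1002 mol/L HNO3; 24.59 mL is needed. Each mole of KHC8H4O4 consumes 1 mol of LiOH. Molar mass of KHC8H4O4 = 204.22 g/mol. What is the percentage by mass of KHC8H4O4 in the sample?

Total n(LiOH) added = 0.2573 x 0.05178 = 0.01332 mol.
n(HNO3) used = 0.1002 x 0.02459 = 0.002464 mol, which equals the excess n(LiOH).
So n(LiOH) consumed by the sample = 0.01332 - 0.002464 = 0.01086 mol.
n(KHC8H4O4) = 0.01086 / 1 = 0.01086 mol.
mass KHC8H4O4 = 0.01086 x 204.22 = 2.218 g, so %KHC8H4O4 = 2.218/3.6104 x 100 = 61.4%.

61.4%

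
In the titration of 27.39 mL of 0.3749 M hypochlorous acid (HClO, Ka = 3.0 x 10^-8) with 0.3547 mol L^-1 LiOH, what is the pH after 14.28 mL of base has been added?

Initial n(HClO) = 0.3749 x 0.02739 = 0.01027 mol.
n(LiOH) added = 0.3547 x 0.01428 = 0.005065 mol, converting that many moles of HClO to ClO-.
Remaining n(HClO) = 0.005203 mol; n(ClO-) = 0.005065 mol.
By Henderson-Hasselbalch, pH = pKa + log([A^-]/[HA]) = 7.52 + log(0.005065/0.005203) = 7.52 + (-0.01) = 7.51.

7.51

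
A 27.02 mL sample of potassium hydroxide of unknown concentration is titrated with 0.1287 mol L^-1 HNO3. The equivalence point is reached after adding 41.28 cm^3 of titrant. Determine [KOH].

0.197 M

n(HNO3) delivered = 0.1287 x 0.04128 = 0.005313 mol.
For a 1:1 reaction, n(KOH) = 0.005313 mol.
[KOH] = 0.005313 mol / 0.02702 L = 0.197 M.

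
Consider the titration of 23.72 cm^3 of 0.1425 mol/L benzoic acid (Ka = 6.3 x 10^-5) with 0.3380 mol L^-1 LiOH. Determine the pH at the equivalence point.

n(C6H5COOH) = 0.1425 x 0.02372 = 0.003380 mol; V(LiOH) at equivalence = 0.003380/0.3380 = 0.01000 L.
At equivalence all the acid is converted to C6H5COO-; total volume = 0.02372 + 0.01000 = 0.03372 L, so [C6H5COO-] = 0.003380/0.03372 = 0.1002 M.
Kb = Kw/Ka = 1.0e-14 / 6.3 x 10^-5 = 1.59e-10.
[OH^-] = sqrt(Kb x [C6H5COO-]) = sqrt(1.59e-10 x 0.1002) = 3.99e-6 M.
pOH = 5.40, so pH = 14.00 - 5.40 = 8.60.

8.60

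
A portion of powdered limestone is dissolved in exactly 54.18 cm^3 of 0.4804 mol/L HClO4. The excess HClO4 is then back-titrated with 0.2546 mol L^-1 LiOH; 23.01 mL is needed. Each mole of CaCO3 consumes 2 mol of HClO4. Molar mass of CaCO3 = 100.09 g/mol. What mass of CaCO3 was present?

1.01 g

Total n(HClO4) added = 0.4804 x 0.05418 = 0.02603 mol.
n(LiOH) used = 0.2546 x 0.02301 = 0.005858 mol, which equals the excess n(HClO4).
So n(HClO4) consumed by the sample = 0.02603 - 0.005858 = 0.02017 mol.
n(CaCO3) = 0.02017 / 2 = 0.01008 mol.
mass = 0.01008 mol x 100.09 g/mol = 1.01 g.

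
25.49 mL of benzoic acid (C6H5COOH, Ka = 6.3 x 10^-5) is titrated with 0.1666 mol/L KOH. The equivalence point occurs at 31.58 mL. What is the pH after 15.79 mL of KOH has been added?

15.79 mL is exactly half the equivalence volume (31.58/2), i.e. the half-equivalence point.
There, n(HA) = n(A^-), so pH = pKa = -log(6.3 x 10^-5) = 4.20.

4.20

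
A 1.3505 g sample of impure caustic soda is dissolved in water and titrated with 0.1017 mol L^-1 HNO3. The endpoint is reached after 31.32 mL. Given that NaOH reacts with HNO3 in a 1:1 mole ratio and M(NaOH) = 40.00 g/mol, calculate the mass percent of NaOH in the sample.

n(HNO3) = 0.1017 x 0.03132 = 0.003185 mol.
n(NaOH) = 0.003185 / 1 = 0.003185 mol.
mass of NaOH = 0.003185 x 40.00 = 0.1274 g.
% purity = 0.1274 / 1.3505 x 100 = 9.43%.

9.43%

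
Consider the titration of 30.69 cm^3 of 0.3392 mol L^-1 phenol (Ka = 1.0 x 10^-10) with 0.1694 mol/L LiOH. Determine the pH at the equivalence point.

n(C6H5OH) = 0.3392 x 0.03069 = 0.01041 mol; V(LiOH) at equivalence = 0.01041/0.1694 = 0.06145 L.
At equivalence all the acid is converted to C6H5O-; total volume = 0.03069 + 0.06145 = 0.09214 L, so [C6H5O-] = 0.01041/0.09214 = 0.1130 M.
Kb = Kw/Ka = 1.0e-14 / 1.0 x 10^-10 = 0.000100.
[OH^-] = sqrt(Kb x [C6H5O-]) = sqrt(0.000100 x 0.1130) = 0.00336 M.
pOH = 2.47, so pH = 14.00 - 2.47 = 11.53.

11.53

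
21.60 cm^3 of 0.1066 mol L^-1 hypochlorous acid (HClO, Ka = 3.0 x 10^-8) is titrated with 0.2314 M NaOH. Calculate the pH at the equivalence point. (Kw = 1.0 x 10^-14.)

n(HClO) = 0.1066 x 0.02160 = 0.002303 mol; V(NaOH) at equivalence = 0.002303/0.2314 = 0.009951 L.
At equivalence all the acid is converted to ClO-; total volume = 0.02160 + 0.009951 = 0.03155 L, so [ClO-] = 0.002303/0.03155 = 0.07298 M.
Kb = Kw/Ka = 1.0e-14 / 3.0 x 10^-8 = 3.33e-7.
[OH^-] = sqrt(Kb x [ClO-]) = sqrt(3.33e-7 x 0.07298) = 0.000156 M.
pOH = 3.81, so pH = 14.00 - 3.81 = 10.19.

10.19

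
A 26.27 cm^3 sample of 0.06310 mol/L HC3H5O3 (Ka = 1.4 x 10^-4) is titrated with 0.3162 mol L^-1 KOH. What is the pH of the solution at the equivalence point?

8.29

n(HC3H5O3) = 0.06310 x 0.02627 = 0.001658 mol; V(KOH) at equivalence = 0.001658/0.3162 = 0.005242 L.
At equivalence all the acid is converted to C3H5O3-; total volume = 0.02627 + 0.005242 = 0.03151 L, so [C3H5O3-] = 0.001658/0.03151 = 0.05260 M.
Kb = Kw/Ka = 1.0e-14 / 1.4 x 10^-4 = 7.14e-11.
[OH^-] = sqrt(Kb x [C3H5O3-]) = sqrt(7.14e-11 x 0.05260) = 1.94e-6 M.
pOH = 5.71, so pH = 14.00 - 5.71 = 8.29.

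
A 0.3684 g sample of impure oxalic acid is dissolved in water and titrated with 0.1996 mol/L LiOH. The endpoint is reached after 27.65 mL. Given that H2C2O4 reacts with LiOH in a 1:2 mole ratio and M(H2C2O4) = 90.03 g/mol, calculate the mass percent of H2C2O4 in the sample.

67.4%

n(LiOH) = 0.1996 x 0.02765 = 0.005519 mol.
n(H2C2O4) = 0.005519 / 2 = 0.002759 mol.
mass of H2C2O4 = 0.002759 x 90.03 = 0.2484 g.
% purity = 0.2484 / 0.3684 x 100 = 67.4%.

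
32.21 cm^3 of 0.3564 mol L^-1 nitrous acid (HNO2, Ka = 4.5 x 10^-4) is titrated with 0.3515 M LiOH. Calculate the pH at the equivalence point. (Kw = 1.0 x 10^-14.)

n(HNO2) = 0.3564 x 0.03221 = 0.01148 mol; V(LiOH) at equivalence = 0.01148/0.3515 = 0.03266 L.
At equivalence all the acid is converted to NO2-; total volume = 0.03221 + 0.03266 = 0.06487 L, so [NO2-] = 0.01148/0.06487 = 0.1770 M.
Kb = Kw/Ka = 1.0e-14 / 4.5 x 10^-4 = 2.22e-11.
[OH^-] = sqrt(Kb x [NO2-]) = sqrt(2.22e-11 x 0.1770) = 1.98e-6 M.
pOH = 5.70, so pH = 14.00 - 5.70 = 8.30.

8.30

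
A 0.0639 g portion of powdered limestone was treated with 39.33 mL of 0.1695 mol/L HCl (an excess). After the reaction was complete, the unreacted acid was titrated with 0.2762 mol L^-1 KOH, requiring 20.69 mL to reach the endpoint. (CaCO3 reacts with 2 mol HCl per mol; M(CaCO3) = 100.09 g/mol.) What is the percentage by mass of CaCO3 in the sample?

74.5%

Total n(HCl) added = 0.1695 x 0.03933 = 0.006666 mol.
n(KOH) used = 0.2762 x 0.02069 = 0.005715 mol, which equals the excess n(HCl).
So n(HCl) consumed by the sample = 0.006666 - 0.005715 = 0.0009519 mol.
n(CaCO3) = 0.0009519 / 2 = 0.0004759 mol.
mass CaCO3 = 0.0004759 x 100.09 = 0.04764 g, so %CaCO3 = 0.04764/0.0639 x 100 = 74.5%.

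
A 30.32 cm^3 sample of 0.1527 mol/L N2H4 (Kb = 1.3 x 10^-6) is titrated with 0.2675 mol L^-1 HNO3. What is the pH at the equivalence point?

4.56

n(N2H4) = 0.1527 x 0.03032 = 0.004630 mol; V(HNO3) at equivalence = 0.004630/0.2675 = 0.01731 L.
At equivalence the base is fully converted to N2H5+; total volume = 0.04763 L, so [N2H5+] = 0.004630/0.04763 = 0.09721 M.
Ka(N2H5+) = Kw/Kb = 1.0e-14 / 1.3 x 10^-6 = 7.69e-9.
[H^+] = sqrt(Ka x [N2H5+]) = sqrt(7.69e-9 x 0.09721) = 2.73e-5 M.
pH = -log(2.73e-5) = 4.56.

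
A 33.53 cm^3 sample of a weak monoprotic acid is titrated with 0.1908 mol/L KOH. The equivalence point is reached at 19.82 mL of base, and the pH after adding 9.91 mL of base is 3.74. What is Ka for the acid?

1.8 x 10^-4

9.91 mL is half of the equivalence volume, so this is the half-equivalence point where [HA] = [A^-].
At half-equivalence pH = pKa, so pKa = 3.74.
Ka = 10^(-3.74) = 1.8 x 10^-4.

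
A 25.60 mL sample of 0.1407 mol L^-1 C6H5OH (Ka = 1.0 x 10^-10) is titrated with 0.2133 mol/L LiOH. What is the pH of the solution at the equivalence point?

11.46

n(C6H5OH) = 0.1407 x 0.02560 = 0.003602 mol; V(LiOH) at equivalence = 0.003602/0.2133 = 0.01689 L.
At equivalence all the acid is converted to C6H5O-; total volume = 0.02560 + 0.01689 = 0.04249 L, so [C6H5O-] = 0.003602/0.04249 = 0.08478 M.
Kb = Kw/Ka = 1.0e-14 / 1.0 x 10^-10 = 0.000100.
[OH^-] = sqrt(Kb x [C6H5O-]) = sqrt(0.000100 x 0.08478) = 0.00291 M.
pOH = 2.54, so pH = 14.00 - 2.54 = 11.46.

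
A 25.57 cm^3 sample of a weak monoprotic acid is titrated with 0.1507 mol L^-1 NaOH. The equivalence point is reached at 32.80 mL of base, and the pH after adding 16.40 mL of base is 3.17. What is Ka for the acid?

6.8 x 10^-4

16.40 mL is half of the equivalence volume, so this is the half-equivalence point where [HA] = [A^-].
At half-equivalence pH = pKa, so pKa = 3.17.
Ka = 10^(-3.17) = 6.8 x 10^-4.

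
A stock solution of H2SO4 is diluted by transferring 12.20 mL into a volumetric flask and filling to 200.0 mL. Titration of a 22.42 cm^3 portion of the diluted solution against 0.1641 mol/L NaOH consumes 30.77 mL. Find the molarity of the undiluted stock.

n(NaOH) = 0.1641 x 0.03077 = 0.005049 mol.
n(H2SO4) in the aliquot = 0.005049 x 1/2 = 0.002525 mol.
[diluted H2SO4] = 0.002525 / 0.02242 = 0.1126 M.
Dilution factor = 200.0/12.20 = 16.39, so [stock] = 0.1126 x 16.39 = 1.85 M.

1.85 M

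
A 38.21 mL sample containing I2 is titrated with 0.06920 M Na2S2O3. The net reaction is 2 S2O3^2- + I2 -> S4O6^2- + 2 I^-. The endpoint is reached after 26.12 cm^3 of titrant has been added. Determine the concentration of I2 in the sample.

0.0237 M

n(Na2S2O3) = 0.06920 x 0.02612 = 0.001808 mol.
From the balanced equation, 2 mol Na2S2O3 reacts with 1 mol I2, so n(I2) = 0.001808 x 1/2 = 0.0009038 mol.
[I2] = 0.0009038 / 0.03821 L = 0.0237 M.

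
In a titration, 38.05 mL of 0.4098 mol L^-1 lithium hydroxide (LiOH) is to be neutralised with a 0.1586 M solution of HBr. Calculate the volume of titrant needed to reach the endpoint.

n(LiOH) = 0.4098 mol/L x 0.03805 L = 0.01559 mol.
At equivalence n(HBr) = n(LiOH) = 0.01559 mol.
V(HBr) = 0.01559 / 0.1586 = 0.09832 L = 98.3 mL.

98.3 mL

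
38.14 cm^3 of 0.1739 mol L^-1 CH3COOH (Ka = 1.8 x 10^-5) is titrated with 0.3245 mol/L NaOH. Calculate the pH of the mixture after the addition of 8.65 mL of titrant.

4.61

Initial n(CH3COOH) = 0.1739 x 0.03814 = 0.006633 mol.
n(NaOH) added = 0.3245 x 0.008650 = 0.002807 mol, converting that many moles of CH3COOH to CH3COO-.
Remaining n(CH3COOH) = 0.003826 mol; n(CH3COO-) = 0.002807 mol.
By Henderson-Hasselbalch, pH = pKa + log([A^-]/[HA]) = 4.74 + log(0.002807/0.003826) = 4.74 + (-0.13) = 4.61.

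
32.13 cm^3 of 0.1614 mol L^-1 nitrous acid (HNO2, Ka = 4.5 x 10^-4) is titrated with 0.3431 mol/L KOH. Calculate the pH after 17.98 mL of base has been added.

n(acid) = 0.1614 x 0.03213 = 0.005186 mol; n(KOH) added = 0.3431 x 0.01798 = 0.006169 mol.
Base is in excess by 0.006169 - 0.005186 = 0.0009832 mol in a total volume of 0.05011 L.
[OH^-] = 0.0009832/0.05011 = 0.01962 M, so pOH = 1.71 and pH = 14.00 - 1.71 = 12.29.

12.29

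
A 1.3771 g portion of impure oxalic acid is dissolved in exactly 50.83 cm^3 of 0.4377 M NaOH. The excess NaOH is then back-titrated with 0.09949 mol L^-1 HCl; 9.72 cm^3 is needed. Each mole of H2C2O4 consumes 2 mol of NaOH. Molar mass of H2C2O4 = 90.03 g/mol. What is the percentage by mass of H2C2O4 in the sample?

Total n(NaOH) added = 0.4377 x 0.05083 = 0.02225 mol.
n(HCl) used = 0.09949 x 0.009720 = 0.0009670 mol, which equals the excess n(NaOH).
So n(NaOH) consumed by the sample = 0.02225 - 0.0009670 = 0.02128 mol.
n(H2C2O4) = 0.02128 / 2 = 0.01064 mol.
mass H2C2O4 = 0.01064 x 90.03 = 0.9580 g, so %H2C2O4 = 0.9580/1.3771 x 100 = 69.6%.

69.6%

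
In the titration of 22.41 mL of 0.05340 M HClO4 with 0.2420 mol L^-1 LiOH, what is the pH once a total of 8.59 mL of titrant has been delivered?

n(acid) = 0.05340 x 0.02241 = 0.001197 mol; n(LiOH) added = 0.2420 x 0.008590 = 0.002079 mol.
Base is in excess by 0.002079 - 0.001197 = 0.0008821 mol in a total volume of 0.03100 L.
[OH^-] = 0.0008821/0.03100 = 0.02845 M, so pOH = 1.55 and pH = 14.00 - 1.55 = 12.45.

12.45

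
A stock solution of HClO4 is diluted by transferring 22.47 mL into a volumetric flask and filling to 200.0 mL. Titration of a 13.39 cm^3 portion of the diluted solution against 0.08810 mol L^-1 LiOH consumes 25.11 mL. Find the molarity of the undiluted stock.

n(LiOH) = 0.08810 x 0.02511 = 0.002212 mol.
n(HClO4) in the aliquot = 0.002212 mol.
[diluted HClO4] = 0.002212 / 0.01339 = 0.1652 M.
Dilution factor = 200.0/22.47 = 8.901, so [stock] = 0.1652 x 8.901 = 1.47 M.

1.47 M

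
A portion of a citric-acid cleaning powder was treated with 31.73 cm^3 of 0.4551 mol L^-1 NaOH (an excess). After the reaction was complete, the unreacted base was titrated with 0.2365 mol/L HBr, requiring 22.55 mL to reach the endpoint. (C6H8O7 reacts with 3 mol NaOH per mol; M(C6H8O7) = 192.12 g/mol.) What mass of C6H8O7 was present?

Total n(NaOH) added = 0.4551 x 0.03173 = 0.01444 mol.
n(HBr) used = 0.2365 x 0.02255 = 0.005333 mol, which equals the excess n(NaOH).
So n(NaOH) consumed by the sample = 0.01444 - 0.005333 = 0.009107 mol.
n(C6H8O7) = 0.009107 / 3 = 0.003036 mol.
mass = 0.003036 mol x 192.12 g/mol = 0.583 g.

0.583 g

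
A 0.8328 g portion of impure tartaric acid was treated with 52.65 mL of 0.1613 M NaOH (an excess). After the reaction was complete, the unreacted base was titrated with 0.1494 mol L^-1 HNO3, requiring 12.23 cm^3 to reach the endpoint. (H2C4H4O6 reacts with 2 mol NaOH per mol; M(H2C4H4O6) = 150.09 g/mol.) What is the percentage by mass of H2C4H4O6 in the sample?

Total n(NaOH) added = 0.1613 x 0.05265 = 0.008492 mol.
n(HNO3) used = 0.1494 x 0.01223 = 0.001827 mol, which equals the excess n(NaOH).
So n(NaOH) consumed by the sample = 0.008492 - 0.001827 = 0.006665 mol.
n(H2C4H4O6) = 0.006665 / 2 = 0.003333 mol.
mass H2C4H4O6 = 0.003333 x 150.09 = 0.5002 g, so %H2C4H4O6 = 0.5002/0.8328 x 100 = 60.1%.

60.1%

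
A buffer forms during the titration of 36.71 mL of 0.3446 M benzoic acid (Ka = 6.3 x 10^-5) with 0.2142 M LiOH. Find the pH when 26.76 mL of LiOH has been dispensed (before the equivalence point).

4.12

Initial n(C6H5COOH) = 0.3446 x 0.03671 = 0.01265 mol.
n(LiOH) added = 0.2142 x 0.02676 = 0.005732 mol, converting that many moles of C6H5COOH to C6H5COO-.
Remaining n(C6H5COOH) = 0.006918 mol; n(C6H5COO-) = 0.005732 mol.
By Henderson-Hasselbalch, pH = pKa + log([A^-]/[HA]) = 4.20 + log(0.005732/0.006918) = 4.20 + (-0.08) = 4.12.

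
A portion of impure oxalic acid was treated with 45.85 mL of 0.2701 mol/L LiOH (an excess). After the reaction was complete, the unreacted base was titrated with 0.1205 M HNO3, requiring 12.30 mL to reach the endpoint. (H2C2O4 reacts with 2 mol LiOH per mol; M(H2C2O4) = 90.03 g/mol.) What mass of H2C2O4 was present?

Total n(LiOH) added = 0.2701 x 0.04585 = 0.01238 mol.
n(HNO3) used = 0.1205 x 0.01230 = 0.001482 mol, which equals the excess n(LiOH).
So n(LiOH) consumed by the sample = 0.01238 - 0.001482 = 0.01090 mol.
n(H2C2O4) = 0.01090 / 2 = 0.005451 mol.
mass = 0.005451 mol x 90.03 g/mol = 0.491 g.

0.491 g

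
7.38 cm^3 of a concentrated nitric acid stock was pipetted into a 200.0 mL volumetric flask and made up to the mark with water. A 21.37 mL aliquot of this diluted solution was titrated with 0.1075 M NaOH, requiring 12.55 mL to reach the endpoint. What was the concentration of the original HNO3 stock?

1.71 M

n(NaOH) = 0.1075 x 0.01255 = 0.001349 mol.
n(HNO3) in the aliquot = 0.001349 mol.
[diluted HNO3] = 0.001349 / 0.02137 = 0.06313 M.
Dilution factor = 200.0/7.380 = 27.10, so [stock] = 0.06313 x 27.10 = 1.71 M.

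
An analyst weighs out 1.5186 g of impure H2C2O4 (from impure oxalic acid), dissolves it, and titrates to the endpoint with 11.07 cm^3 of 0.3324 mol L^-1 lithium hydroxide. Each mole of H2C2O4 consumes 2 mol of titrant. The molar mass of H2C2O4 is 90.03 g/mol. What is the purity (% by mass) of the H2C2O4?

10.9%

n(LiOH) = 0.3324 x 0.01107 = 0.003680 mol.
n(H2C2O4) = 0.003680 / 2 = 0.001840 mol.
mass of H2C2O4 = 0.001840 x 90.03 = 0.1656 g.
% purity = 0.1656 / 1.5186 x 100 = 10.9%.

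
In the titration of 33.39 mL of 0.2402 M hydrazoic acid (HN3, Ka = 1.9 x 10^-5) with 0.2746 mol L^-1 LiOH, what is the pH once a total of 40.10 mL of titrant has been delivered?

n(acid) = 0.2402 x 0.03339 = 0.008020 mol; n(LiOH) added = 0.2746 x 0.04010 = 0.01101 mol.
Base is in excess by 0.01101 - 0.008020 = 0.002991 mol in a total volume of 0.07349 L.
[OH^-] = 0.002991/0.07349 = 0.04070 M, so pOH = 1.39 and pH = 14.00 - 1.39 = 12.61.

12.61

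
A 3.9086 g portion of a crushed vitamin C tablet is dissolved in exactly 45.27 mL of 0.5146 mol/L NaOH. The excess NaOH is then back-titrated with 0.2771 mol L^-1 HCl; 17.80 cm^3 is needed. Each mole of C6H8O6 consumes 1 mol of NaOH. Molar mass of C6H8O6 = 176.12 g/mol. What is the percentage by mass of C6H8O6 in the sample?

82.7%

Total n(NaOH) added = 0.5146 x 0.04527 = 0.02330 mol.
n(HCl) used = 0.2771 x 0.01780 = 0.004932 mol, which equals the excess n(NaOH).
So n(NaOH) consumed by the sample = 0.02330 - 0.004932 = 0.01836 mol.
n(C6H8O6) = 0.01836 / 1 = 0.01836 mol.
mass C6H8O6 = 0.01836 x 176.12 = 3.234 g, so %C6H8O6 = 3.234/3.9086 x 100 = 82.7%.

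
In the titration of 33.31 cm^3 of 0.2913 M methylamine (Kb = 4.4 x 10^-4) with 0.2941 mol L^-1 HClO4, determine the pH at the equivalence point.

5.74

n(CH3NH2) = 0.2913 x 0.03331 = 0.009703 mol; V(HClO4) at equivalence = 0.009703/0.2941 = 0.03299 L.
At equivalence the base is fully converted to CH3NH3+; total volume = 0.06630 L, so [CH3NH3+] = 0.009703/0.06630 = 0.1463 M.
Ka(CH3NH3+) = Kw/Kb = 1.0e-14 / 4.4 x 10^-4 = 2.27e-11.
[H^+] = sqrt(Ka x [CH3NH3+]) = sqrt(2.27e-11 x 0.1463) = 1.82e-6 M.
pH = -log(1.82e-6) = 5.74.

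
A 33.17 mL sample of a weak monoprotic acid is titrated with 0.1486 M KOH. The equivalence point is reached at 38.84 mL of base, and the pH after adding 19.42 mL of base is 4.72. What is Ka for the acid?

1.9 x 10^-5

19.42 mL is half of the equivalence volume, so this is the half-equivalence point where [HA] = [A^-].
At half-equivalence pH = pKa, so pKa = 4.72.
Ka = 10^(-4.72) = 1.9 x 10^-5.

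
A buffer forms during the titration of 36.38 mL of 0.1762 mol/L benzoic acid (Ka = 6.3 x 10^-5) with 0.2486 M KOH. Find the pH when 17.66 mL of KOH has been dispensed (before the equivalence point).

Initial n(C6H5COOH) = 0.1762 x 0.03638 = 0.006410 mol.
n(KOH) added = 0.2486 x 0.01766 = 0.004390 mol, converting that many moles of C6H5COOH to C6H5COO-.
Remaining n(C6H5COOH) = 0.002020 mol; n(C6H5COO-) = 0.004390 mol.
By Henderson-Hasselbalch, pH = pKa + log([A^-]/[HA]) = 4.20 + log(0.004390/0.002020) = 4.20 + (+0.34) = 4.54.

4.54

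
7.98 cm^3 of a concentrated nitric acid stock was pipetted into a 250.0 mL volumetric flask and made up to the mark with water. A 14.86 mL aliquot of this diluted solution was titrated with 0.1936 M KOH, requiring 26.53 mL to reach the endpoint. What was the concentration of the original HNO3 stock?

n(KOH) = 0.1936 x 0.02653 = 0.005136 mol.
n(HNO3) in the aliquot = 0.005136 mol.
[diluted HNO3] = 0.005136 / 0.01486 = 0.3456 M.
Dilution factor = 250.0/7.980 = 31.33, so [stock] = 0.3456 x 31.33 = 10.8 M.

10.8 M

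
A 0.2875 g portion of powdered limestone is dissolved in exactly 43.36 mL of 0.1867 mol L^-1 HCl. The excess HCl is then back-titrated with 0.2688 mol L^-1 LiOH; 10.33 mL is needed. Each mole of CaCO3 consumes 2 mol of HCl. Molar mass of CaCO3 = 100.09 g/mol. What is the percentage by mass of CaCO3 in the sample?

92.6%

Total n(HCl) added = 0.1867 x 0.04336 = 0.008095 mol.
n(LiOH) used = 0.2688 x 0.01033 = 0.002777 mol, which equals the excess n(HCl).
So n(HCl) consumed by the sample = 0.008095 - 0.002777 = 0.005319 mol.
n(CaCO3) = 0.005319 / 2 = 0.002659 mol.
mass CaCO3 = 0.002659 x 100.09 = 0.2662 g, so %CaCO3 = 0.2662/0.2875 x 100 = 92.6%.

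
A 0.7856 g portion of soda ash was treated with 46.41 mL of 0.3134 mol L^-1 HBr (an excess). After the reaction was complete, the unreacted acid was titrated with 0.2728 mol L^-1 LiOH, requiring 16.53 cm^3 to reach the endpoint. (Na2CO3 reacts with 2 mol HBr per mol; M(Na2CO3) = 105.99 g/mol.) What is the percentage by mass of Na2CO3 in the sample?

67.7%

Total n(HBr) added = 0.3134 x 0.04641 = 0.01454 mol.
n(LiOH) used = 0.2728 x 0.01653 = 0.004509 mol, which equals the excess n(HBr).
So n(HBr) consumed by the sample = 0.01454 - 0.004509 = 0.01004 mol.
n(Na2CO3) = 0.01004 / 2 = 0.005018 mol.
mass Na2CO3 = 0.005018 x 105.99 = 0.5318 g, so %Na2CO3 = 0.5318/0.7856 x 100 = 67.7%.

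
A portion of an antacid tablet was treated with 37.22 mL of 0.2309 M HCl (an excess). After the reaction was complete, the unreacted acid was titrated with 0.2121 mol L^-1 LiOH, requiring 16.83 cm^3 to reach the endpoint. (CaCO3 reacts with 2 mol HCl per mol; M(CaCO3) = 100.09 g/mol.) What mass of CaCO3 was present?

Total n(HCl) added = 0.2309 x 0.03722 = 0.008594 mol.
n(LiOH) used = 0.2121 x 0.01683 = 0.003570 mol, which equals the excess n(HCl).
So n(HCl) consumed by the sample = 0.008594 - 0.003570 = 0.005024 mol.
n(CaCO3) = 0.005024 / 2 = 0.002512 mol.
mass = 0.002512 mol x 100.09 g/mol = 0.251 g.

0.251 g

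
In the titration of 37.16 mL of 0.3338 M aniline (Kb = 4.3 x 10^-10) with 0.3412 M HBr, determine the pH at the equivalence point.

2.70

n(C6H5NH2) = 0.3338 x 0.03716 = 0.01240 mol; V(HBr) at equivalence = 0.01240/0.3412 = 0.03635 L.
At equivalence the base is fully converted to C6H5NH3+; total volume = 0.07351 L, so [C6H5NH3+] = 0.01240/0.07351 = 0.1687 M.
Ka(C6H5NH3+) = Kw/Kb = 1.0e-14 / 4.3 x 10^-10 = 2.33e-5.
[H^+] = sqrt(Ka x [C6H5NH3+]) = sqrt(2.33e-5 x 0.1687) = 0.00198 M.
pH = -log(0.00198) = 2.70.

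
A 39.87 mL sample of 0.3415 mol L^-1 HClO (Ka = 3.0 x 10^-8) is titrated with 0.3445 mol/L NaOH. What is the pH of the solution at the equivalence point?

n(HClO) = 0.3415 x 0.03987 = 0.01362 mol; V(NaOH) at equivalence = 0.01362/0.3445 = 0.03952 L.
At equivalence all the acid is converted to ClO-; total volume = 0.03987 + 0.03952 = 0.07939 L, so [ClO-] = 0.01362/0.07939 = 0.1715 M.
Kb = Kw/Ka = 1.0e-14 / 3.0 x 10^-8 = 3.33e-7.
[OH^-] = sqrt(Kb x [ClO-]) = sqrt(3.33e-7 x 0.1715) = 0.000239 M.
pOH = 3.62, so pH = 14.00 - 3.62 = 10.38.

10.38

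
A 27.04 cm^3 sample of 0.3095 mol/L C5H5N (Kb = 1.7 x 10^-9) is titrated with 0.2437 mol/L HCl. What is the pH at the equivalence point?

n(C5H5N) = 0.3095 x 0.02704 = 0.008369 mol; V(HCl) at equivalence = 0.008369/0.2437 = 0.03434 L.
At equivalence the base is fully converted to C5H5NH+; total volume = 0.06138 L, so [C5H5NH+] = 0.008369/0.06138 = 0.1363 M.
Ka(C5H5NH+) = Kw/Kb = 1.0e-14 / 1.7 x 10^-9 = 5.88e-6.
[H^+] = sqrt(Ka x [C5H5NH+]) = sqrt(5.88e-6 x 0.1363) = 0.000896 M.
pH = -log(0.000896) = 3.05.

3.05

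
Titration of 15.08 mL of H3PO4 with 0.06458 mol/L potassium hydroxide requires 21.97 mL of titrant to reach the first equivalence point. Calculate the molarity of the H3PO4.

0.0941 M

n(KOH) = 0.06458 x 0.02197 = 0.001419 mol.
At the first equivalence point, 1 mol OH^- react per mol H3PO4, so n(H3PO4) = 0.001419 / 1 = 0.001419 mol.
[H3PO4] = 0.001419 / 0.01508 L = 0.0941 M.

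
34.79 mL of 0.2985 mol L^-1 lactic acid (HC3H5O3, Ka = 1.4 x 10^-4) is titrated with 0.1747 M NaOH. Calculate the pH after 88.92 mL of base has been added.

12.62

n(acid) = 0.2985 x 0.03479 = 0.01038 mol; n(NaOH) added = 0.1747 x 0.08892 = 0.01553 mol.
Base is in excess by 0.01553 - 0.01038 = 0.005150 mol in a total volume of 0.1237 L.
[OH^-] = 0.005150/0.1237 = 0.04163 M, so pOH = 1.38 and pH = 14.00 - 1.38 = 12.62.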